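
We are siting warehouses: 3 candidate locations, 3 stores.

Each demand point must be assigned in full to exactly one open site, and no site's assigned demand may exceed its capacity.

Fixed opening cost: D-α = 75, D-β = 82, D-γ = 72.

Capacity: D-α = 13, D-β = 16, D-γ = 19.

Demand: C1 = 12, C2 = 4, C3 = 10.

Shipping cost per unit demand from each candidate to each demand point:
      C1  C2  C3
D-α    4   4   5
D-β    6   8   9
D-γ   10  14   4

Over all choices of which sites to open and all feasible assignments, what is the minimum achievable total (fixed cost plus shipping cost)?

291

Open {D-α, D-γ}; cheapest assignment that respects the capacities:
  D-α (cap 13, load 12): C1 — cost 12×4 = 48
  D-γ (cap 19, load 14): C2, C3 — cost 4×14 + 10×4 = 96
  Shipping 144, fixed 147 → total 291.
  Any other capacity-feasible assignment to {D-α, D-γ} ships for at least 144.
Compare {D-β, D-γ}: its best feasible assignment gives total 298.
Compare {D-α, D-β}: its best feasible assignment gives total 311.
Every other set of open sites that can feasibly serve all demand totals ≥ 298 even under its best assignment. Minimum: 291.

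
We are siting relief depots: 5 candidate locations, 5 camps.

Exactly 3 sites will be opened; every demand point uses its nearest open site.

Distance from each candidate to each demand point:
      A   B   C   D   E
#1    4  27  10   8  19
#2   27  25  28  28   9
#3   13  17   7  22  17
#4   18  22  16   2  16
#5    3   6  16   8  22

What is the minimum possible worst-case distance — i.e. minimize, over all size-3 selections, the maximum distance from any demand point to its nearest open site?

9

Open {#2, #3, #5}.
  Farthest demand point is E at distance 9 (to #2); all others are ≤ 9.
With {#1, #2, #5} the worst case is 10.
With {#1, #4, #5} the worst case is 16.
No size-3 selection achieves below 9.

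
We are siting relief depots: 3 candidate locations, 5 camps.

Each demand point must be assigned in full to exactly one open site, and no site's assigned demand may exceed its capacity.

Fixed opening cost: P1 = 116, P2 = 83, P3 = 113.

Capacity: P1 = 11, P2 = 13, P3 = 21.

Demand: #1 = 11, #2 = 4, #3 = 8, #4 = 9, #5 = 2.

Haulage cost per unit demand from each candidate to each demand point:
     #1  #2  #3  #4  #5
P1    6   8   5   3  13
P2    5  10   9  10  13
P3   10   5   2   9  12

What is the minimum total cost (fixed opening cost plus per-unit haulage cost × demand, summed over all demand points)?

Open {P2, P3}; cheapest assignment that respects the capacities:
  P2 (cap 13, load 13): #1, #5 — cost 11×5 + 2×13 = 81
  P3 (cap 21, load 21): #2, #3, #4 — cost 4×5 + 8×2 + 9×9 = 117
  Shipping 198, fixed 196 → total 394.
  Any other capacity-feasible assignment to {P2, P3} ships for at least 198.
Compare {P1, P2, P3}: its best feasible assignment gives total 454.
Every other set of open sites that can feasibly serve all demand totals ≥ 454 even under its best assignment. Minimum: 394.

394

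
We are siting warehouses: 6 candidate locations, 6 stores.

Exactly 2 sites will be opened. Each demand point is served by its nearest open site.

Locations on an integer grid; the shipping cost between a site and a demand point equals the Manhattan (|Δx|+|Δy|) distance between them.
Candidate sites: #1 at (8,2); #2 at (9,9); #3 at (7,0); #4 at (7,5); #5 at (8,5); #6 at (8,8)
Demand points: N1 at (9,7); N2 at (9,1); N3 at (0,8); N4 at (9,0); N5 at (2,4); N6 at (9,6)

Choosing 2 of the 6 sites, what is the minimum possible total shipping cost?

Open {#1, #6}.
  N1→#6 2, N2→#1 2, N3→#6 8, N4→#1 3, N5→#1 8, N6→#6 3  ⇒ total 26.
Compare {#3, #6}: total 27.
Compare {#1, #2}: total 28.
No size-2 selection does better; minimum is 26.

26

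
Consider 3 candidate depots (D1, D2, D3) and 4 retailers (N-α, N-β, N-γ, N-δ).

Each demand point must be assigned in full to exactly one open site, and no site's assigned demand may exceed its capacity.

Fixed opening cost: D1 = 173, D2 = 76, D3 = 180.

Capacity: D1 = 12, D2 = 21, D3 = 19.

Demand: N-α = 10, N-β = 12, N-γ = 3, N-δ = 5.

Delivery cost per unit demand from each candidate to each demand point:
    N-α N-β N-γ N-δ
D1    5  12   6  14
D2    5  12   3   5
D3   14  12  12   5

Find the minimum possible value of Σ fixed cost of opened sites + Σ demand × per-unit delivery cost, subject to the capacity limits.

Open {D1, D2}; cheapest assignment that respects the capacities:
  D1 (cap 12, load 12): N-β — cost 12×12 = 144
  D2 (cap 21, load 18): N-α, N-γ, N-δ — cost 10×5 + 3×3 + 5×5 = 84
  Shipping 228, fixed 249 → total 477.
  Any other capacity-feasible assignment to {D1, D2} ships for at least 228.
Compare {D2, D3}: its best feasible assignment gives total 484.
Compare {D1, D2, D3}: its best feasible assignment gives total 657.
Every other set of open sites that can feasibly serve all demand totals ≥ 484 even under its best assignment. Minimum: 477.

477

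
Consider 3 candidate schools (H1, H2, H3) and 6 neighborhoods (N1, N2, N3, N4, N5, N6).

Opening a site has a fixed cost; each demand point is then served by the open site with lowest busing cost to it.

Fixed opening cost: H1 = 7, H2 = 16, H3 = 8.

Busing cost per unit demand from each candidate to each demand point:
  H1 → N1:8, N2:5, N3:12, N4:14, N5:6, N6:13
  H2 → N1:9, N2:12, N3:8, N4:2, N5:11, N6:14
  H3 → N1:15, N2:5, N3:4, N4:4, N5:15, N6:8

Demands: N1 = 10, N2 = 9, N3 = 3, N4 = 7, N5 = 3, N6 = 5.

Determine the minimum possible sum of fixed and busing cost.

Open {H1, H3}: assign each demand point to its cheapest open site.
  N1→H1 10×8=80, N2→H1 9×5=45, N3→H3 3×4=12, N4→H3 7×4=28, N5→H1 3×6=18, N6→H3 5×8=40
  busing cost 223, fixed 15 → total 238.
Compare {H1, H2, H3}: busing cost 209 + fixed 31 = 240.
Compare {H2, H3}: busing cost 234 + fixed 24 = 258.
Compare {H1, H2}: busing cost 246 + fixed 23 = 269.
All other subsets cost ≥ 240. Minimum total cost: 238.

238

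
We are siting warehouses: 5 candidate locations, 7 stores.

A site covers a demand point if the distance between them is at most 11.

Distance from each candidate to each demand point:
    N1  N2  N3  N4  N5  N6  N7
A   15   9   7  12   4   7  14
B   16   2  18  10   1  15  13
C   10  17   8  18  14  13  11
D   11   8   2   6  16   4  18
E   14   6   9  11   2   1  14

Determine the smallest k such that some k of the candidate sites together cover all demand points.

Coverage sets (demand points within 11 of each site):
  A: {N2, N3, N5, N6}
  B: {N2, N4, N5}
  C: {N1, N3, N7}
  D: {N1, N2, N3, N4, N6}
  E: {N2, N3, N4, N5, N6}
No single site covers all 7 demand points.
But {C, E} covers everything, so the minimum is 2.

2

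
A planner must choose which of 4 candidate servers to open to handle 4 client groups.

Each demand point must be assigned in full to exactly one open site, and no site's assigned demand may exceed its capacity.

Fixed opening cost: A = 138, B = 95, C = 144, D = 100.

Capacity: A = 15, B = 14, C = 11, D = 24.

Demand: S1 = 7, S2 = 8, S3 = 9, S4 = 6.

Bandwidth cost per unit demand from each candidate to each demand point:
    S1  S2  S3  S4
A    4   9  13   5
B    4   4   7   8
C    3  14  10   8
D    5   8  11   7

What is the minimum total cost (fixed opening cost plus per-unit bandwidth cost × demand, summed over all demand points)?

399

Open {B, D}; cheapest assignment that respects the capacities:
  B (cap 14, load 9): S3 — cost 9×7 = 63
  D (cap 24, load 21): S1, S2, S4 — cost 7×5 + 8×8 + 6×7 = 141
  Shipping 204, fixed 195 → total 399.
  Any other capacity-feasible assignment to {B, D} ships for at least 204.
Compare {A, D}: its best feasible assignment gives total 459.
Compare {C, D}: its best feasible assignment gives total 470.
Every other set of open sites that can feasibly serve all demand totals ≥ 459 even under its best assignment. Minimum: 399.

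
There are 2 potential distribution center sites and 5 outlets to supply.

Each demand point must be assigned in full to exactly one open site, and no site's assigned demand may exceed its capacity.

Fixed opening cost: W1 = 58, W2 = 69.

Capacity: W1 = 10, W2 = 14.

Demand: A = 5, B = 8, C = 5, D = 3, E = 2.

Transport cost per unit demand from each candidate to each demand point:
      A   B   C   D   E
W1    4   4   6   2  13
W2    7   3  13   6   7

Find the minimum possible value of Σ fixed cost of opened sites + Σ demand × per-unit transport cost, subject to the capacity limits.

Open {W1, W2}; cheapest assignment that respects the capacities:
  W1 (cap 10, load 10): A, C — cost 5×4 + 5×6 = 50
  W2 (cap 14, load 13): B, D, E — cost 8×3 + 3×6 + 2×7 = 56
  Shipping 106, fixed 127 → total 233.
  Any other capacity-feasible assignment to {W1, W2} ships for at least 106.
Total demand is 23 and no other set of sites has combined capacity ≥ 23, so {W1, W2} is the only feasible choice of open sites. Minimum: 233.

233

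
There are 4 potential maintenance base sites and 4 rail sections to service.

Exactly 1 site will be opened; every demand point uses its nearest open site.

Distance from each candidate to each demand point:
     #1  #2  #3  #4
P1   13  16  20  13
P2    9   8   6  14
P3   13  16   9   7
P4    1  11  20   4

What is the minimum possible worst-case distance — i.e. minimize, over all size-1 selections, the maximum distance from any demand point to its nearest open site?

14

Open {P2}.
  Farthest demand point is #4 at distance 14 (to P2); all others are ≤ 14.
With {P3} the worst case is 16.
With {P1} the worst case is 20.
No size-1 selection achieves below 14.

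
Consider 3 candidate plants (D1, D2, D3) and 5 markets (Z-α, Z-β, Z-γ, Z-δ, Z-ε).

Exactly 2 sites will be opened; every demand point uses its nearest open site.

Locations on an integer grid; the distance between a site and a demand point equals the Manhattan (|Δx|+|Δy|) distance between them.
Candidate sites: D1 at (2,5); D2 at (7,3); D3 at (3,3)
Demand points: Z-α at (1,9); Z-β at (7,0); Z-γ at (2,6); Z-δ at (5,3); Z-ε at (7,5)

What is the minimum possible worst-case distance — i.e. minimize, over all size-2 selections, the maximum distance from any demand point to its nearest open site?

5

Open {D1, D2}.
  Farthest demand point is Z-α at distance 5 (to D1); all others are ≤ 5.
With {D1, D3} the worst case is 7.
With {D2, D3} the worst case is 8.
No size-2 selection achieves below 5.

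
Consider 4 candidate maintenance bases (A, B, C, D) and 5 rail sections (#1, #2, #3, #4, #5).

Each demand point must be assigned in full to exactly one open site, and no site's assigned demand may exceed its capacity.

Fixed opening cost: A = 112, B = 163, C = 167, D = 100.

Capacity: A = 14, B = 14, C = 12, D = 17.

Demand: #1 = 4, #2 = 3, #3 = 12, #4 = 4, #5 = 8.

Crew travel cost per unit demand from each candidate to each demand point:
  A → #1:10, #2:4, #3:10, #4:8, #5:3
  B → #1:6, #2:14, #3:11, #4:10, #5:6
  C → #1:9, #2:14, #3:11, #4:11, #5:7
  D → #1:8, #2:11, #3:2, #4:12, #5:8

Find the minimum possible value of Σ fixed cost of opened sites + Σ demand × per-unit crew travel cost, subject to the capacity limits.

499

Open {A, B, D}; cheapest assignment that respects the capacities:
  A (cap 14, load 11): #2, #5 — cost 3×4 + 8×3 = 36
  B (cap 14, load 8): #1, #4 — cost 4×6 + 4×10 = 64
  D (cap 17, load 12): #3 — cost 12×2 = 24
  Shipping 124, fixed 375 → total 499.
  Any other capacity-feasible assignment to {A, B, D} ships for at least 124.
Compare {A, C, D}: its best feasible assignment gives total 515.
Compare {B, C, D}: its best feasible assignment gives total 603.
Every other set of open sites that can feasibly serve all demand totals ≥ 515 even under its best assignment. Minimum: 499.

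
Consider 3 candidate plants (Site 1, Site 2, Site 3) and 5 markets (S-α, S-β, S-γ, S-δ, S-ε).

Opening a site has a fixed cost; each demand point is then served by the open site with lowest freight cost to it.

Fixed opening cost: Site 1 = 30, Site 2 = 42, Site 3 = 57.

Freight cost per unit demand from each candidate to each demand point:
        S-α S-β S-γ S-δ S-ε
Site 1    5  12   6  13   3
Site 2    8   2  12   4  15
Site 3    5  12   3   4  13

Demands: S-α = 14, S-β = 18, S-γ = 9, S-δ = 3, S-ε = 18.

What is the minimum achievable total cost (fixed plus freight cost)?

Open {Site 1, Site 2}: assign each demand point to its cheapest open site.
  S-α→Site 1 14×5=70, S-β→Site 2 18×2=36, S-γ→Site 1 9×6=54, S-δ→Site 2 3×4=12, S-ε→Site 1 18×3=54
  freight cost 226, fixed 72 → total 298.
Compare {Site 1, Site 2, Site 3}: freight cost 199 + fixed 129 = 328.
Compare {Site 1}: freight cost 433 + fixed 30 = 463.
Compare {Site 1, Site 3}: freight cost 379 + fixed 87 = 466.
All other subsets cost ≥ 328. Minimum total cost: 298.

298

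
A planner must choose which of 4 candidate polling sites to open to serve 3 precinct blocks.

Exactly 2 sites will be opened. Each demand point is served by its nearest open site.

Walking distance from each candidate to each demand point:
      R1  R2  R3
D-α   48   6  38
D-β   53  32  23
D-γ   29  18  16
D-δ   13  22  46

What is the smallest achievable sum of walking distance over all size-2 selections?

47

Open {D-γ, D-δ}.
  R1→D-δ 13, R2→D-γ 18, R3→D-γ 16  ⇒ total 47.
Compare {D-α, D-γ}: total 51.
Compare {D-α, D-δ}: total 57.
No size-2 selection does better; minimum is 47.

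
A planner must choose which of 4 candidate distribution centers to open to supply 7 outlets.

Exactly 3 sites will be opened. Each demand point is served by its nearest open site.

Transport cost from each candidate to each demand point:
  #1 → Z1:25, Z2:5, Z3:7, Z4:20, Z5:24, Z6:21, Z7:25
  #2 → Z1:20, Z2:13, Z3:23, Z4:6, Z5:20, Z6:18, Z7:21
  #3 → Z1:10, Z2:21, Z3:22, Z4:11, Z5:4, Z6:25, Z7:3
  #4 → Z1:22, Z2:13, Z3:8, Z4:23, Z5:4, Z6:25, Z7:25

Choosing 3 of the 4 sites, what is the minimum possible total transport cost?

Open {#1, #2, #3}.
  Z1→#3 10, Z2→#1 5, Z3→#1 7, Z4→#2 6, Z5→#3 4, Z6→#2 18, Z7→#3 3  ⇒ total 53.
Compare {#1, #3, #4}: total 61.
Compare {#2, #3, #4}: total 62.
No size-3 selection does better; minimum is 53.

53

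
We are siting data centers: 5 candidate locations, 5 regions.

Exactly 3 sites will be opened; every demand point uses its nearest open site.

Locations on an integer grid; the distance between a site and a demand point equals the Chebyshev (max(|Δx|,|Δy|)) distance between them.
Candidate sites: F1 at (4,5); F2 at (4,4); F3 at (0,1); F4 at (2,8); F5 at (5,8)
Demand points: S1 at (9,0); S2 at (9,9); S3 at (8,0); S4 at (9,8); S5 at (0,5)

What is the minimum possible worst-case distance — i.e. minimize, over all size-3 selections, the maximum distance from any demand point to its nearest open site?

5

Open {F1, F2, F3}.
  Farthest demand point is S1 at distance 5 (to F1); all others are ≤ 5.
With {F1, F2, F4} the worst case is 5.
With {F1, F2, F5} the worst case is 5.
No size-3 selection achieves below 5.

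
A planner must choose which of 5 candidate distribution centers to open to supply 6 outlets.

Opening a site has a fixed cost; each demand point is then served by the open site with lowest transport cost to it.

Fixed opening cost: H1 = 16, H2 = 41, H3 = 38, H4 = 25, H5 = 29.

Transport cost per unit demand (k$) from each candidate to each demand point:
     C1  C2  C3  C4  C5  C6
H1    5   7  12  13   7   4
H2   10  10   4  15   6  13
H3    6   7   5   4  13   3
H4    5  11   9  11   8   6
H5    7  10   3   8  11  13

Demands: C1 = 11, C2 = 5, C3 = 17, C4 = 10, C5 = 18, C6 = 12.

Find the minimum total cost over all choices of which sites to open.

Open {H1, H3, H5}: assign each demand point to its cheapest open site.
  C1→H1 11×5=55, C2→H1 5×7=35, C3→H5 17×3=51, C4→H3 10×4=40, C5→H1 18×7=126, C6→H3 12×3=36
  transport cost 343, fixed 83 → total 426.
Compare {H1, H3}: transport cost 377 + fixed 54 = 431.
Compare {H2, H3}: transport cost 353 + fixed 79 = 432.
Compare {H1, H2, H3}: transport cost 342 + fixed 95 = 437.
All other subsets cost ≥ 431. Minimum total cost: 426.

426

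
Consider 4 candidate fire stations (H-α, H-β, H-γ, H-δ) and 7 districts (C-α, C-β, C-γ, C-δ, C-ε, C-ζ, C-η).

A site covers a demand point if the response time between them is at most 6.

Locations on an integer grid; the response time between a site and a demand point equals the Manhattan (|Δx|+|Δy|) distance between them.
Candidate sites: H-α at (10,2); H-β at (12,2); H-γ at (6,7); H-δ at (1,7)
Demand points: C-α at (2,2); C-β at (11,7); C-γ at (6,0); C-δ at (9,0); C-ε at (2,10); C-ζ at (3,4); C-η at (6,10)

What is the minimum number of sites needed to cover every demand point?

Coverage sets (demand points within 6 of each site):
  H-α: {C-β, C-γ, C-δ}
  H-β: {C-β, C-δ}
  H-γ: {C-β, C-ζ, C-η}
  H-δ: {C-α, C-ε, C-ζ}
No 2 sites suffice: every size-2 union leaves at least one demand point uncovered.
But {H-α, H-γ, H-δ} covers everything, so the minimum is 3.

3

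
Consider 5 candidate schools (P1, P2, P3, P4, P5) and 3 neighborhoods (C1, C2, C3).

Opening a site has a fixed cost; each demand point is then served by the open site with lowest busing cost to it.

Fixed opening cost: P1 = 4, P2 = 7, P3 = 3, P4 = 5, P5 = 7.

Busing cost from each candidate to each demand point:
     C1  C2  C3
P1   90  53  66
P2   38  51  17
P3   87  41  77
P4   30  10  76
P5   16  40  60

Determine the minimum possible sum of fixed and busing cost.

62

Open {P2, P4, P5}: assign each demand point to its cheapest open site.
  C1→P5 16, C2→P4 10, C3→P2 17
  busing cost 43, fixed 19 → total 62.
Compare {P2, P3, P4, P5}: busing cost 43 + fixed 22 = 65.
Compare {P1, P2, P4, P5}: busing cost 43 + fixed 23 = 66.
Compare {P2, P4}: busing cost 57 + fixed 12 = 69.
All other subsets cost ≥ 65. Minimum total cost: 62.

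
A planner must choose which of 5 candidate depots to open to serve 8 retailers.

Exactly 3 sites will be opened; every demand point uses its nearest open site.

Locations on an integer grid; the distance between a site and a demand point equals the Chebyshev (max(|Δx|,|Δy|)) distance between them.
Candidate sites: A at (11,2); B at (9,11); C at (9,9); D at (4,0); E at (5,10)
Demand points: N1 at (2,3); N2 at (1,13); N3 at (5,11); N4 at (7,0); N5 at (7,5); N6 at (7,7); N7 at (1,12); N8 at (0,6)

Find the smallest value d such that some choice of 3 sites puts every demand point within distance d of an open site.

Open {A, D, E}.
  Farthest demand point is N8 at distance 5 (to E); all others are ≤ 5.
With {B, D, E} the worst case is 5.
With {C, D, E} the worst case is 5.
No size-3 selection achieves below 5.

5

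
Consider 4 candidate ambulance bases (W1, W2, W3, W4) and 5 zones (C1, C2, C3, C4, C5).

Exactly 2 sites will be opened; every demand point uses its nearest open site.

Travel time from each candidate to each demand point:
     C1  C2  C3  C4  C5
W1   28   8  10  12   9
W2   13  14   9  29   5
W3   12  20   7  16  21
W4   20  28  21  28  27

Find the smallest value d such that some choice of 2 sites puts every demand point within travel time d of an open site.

Open {W1, W3}.
  Farthest demand point is C1 at travel time 12 (to W3); all others are ≤ 12.
With {W1, W2} the worst case is 13.
With {W2, W3} the worst case is 16.
No size-2 selection achieves below 12.

12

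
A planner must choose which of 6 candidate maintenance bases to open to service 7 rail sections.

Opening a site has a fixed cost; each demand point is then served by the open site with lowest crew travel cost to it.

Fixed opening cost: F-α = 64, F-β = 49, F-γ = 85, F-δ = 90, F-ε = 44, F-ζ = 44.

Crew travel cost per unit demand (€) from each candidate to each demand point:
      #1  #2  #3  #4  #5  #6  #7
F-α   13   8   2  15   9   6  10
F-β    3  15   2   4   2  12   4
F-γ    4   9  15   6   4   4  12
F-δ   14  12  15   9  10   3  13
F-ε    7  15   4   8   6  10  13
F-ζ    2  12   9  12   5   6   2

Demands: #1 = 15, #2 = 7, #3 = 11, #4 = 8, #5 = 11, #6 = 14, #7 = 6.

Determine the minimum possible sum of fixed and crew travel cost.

379

Open {F-β, F-ζ}: assign each demand point to its cheapest open site.
  #1→F-ζ 15×2=30, #2→F-ζ 7×12=84, #3→F-β 11×2=22, #4→F-β 8×4=32, #5→F-β 11×2=22, #6→F-ζ 14×6=84, #7→F-ζ 6×2=12
  crew travel cost 286, fixed 93 → total 379.
Compare {F-α, F-β}: crew travel cost 285 + fixed 113 = 398.
Compare {F-β, F-γ}: crew travel cost 264 + fixed 134 = 398.
Compare {F-β, F-δ}: crew travel cost 271 + fixed 139 = 410.
All other subsets cost ≥ 398. Minimum total cost: 379.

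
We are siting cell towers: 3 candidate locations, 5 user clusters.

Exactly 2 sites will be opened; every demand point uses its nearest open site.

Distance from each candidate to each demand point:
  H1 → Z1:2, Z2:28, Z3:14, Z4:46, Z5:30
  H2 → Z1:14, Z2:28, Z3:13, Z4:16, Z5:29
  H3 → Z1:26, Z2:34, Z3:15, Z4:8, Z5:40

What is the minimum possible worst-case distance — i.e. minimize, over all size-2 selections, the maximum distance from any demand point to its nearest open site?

29

Open {H1, H2}.
  Farthest demand point is Z5 at distance 29 (to H2); all others are ≤ 29.
With {H2, H3} the worst case is 29.
With {H1, H3} the worst case is 30.
No size-2 selection achieves below 29.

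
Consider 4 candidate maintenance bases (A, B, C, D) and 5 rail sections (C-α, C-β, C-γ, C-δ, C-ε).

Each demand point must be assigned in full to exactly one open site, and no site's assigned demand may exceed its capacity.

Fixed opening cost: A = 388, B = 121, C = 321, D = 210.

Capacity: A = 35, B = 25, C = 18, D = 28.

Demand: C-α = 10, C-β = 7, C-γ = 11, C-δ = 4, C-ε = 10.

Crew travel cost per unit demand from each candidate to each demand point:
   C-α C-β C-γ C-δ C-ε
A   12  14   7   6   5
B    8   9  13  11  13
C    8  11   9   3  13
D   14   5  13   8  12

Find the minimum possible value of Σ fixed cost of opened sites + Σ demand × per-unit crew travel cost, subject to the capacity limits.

741

Open {B, D}; cheapest assignment that respects the capacities:
  B (cap 25, load 21): C-α, C-γ — cost 10×8 + 11×13 = 223
  D (cap 28, load 21): C-β, C-δ, C-ε — cost 7×5 + 4×8 + 10×12 = 187
  Shipping 410, fixed 331 → total 741.
  Any other capacity-feasible assignment to {B, D} ships for at least 410.
Compare {A, B}: its best feasible assignment gives total 803.
Compare {B, C}: its best feasible assignment gives total 872.
Every other set of open sites that can feasibly serve all demand totals ≥ 803 even under its best assignment. Minimum: 741.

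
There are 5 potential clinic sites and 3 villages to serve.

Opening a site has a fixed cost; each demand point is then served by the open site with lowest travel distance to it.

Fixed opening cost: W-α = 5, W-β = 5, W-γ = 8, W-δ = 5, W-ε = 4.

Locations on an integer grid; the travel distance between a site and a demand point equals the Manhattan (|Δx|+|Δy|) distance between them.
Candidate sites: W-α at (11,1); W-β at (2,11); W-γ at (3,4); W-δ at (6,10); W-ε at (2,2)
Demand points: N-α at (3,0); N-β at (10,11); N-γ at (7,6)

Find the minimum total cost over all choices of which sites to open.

22

Open {W-δ, W-ε}: assign each demand point to its cheapest open site.
  N-α→W-ε 3, N-β→W-δ 5, N-γ→W-δ 5
  travel distance 13, fixed 9 → total 22.
Compare {W-γ, W-δ}: travel distance 14 + fixed 13 = 27.
Compare {W-α, W-δ, W-ε}: travel distance 13 + fixed 14 = 27.
Compare {W-β, W-δ, W-ε}: travel distance 13 + fixed 14 = 27.
All other subsets cost ≥ 27. Minimum total cost: 22.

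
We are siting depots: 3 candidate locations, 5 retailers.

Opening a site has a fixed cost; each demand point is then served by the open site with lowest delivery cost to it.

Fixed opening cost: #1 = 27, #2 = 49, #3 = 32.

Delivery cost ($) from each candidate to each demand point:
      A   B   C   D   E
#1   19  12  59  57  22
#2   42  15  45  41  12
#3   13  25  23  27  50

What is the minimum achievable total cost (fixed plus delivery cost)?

Open {#1, #3}: assign each demand point to its cheapest open site.
  A→#3 13, B→#1 12, C→#3 23, D→#3 27, E→#1 22
  delivery cost 97, fixed 59 → total 156.
Compare {#3}: delivery cost 138 + fixed 32 = 170.
Compare {#2, #3}: delivery cost 90 + fixed 81 = 171.
Compare {#1, #2, #3}: delivery cost 87 + fixed 108 = 195.
All other subsets cost ≥ 170. Minimum total cost: 156.

156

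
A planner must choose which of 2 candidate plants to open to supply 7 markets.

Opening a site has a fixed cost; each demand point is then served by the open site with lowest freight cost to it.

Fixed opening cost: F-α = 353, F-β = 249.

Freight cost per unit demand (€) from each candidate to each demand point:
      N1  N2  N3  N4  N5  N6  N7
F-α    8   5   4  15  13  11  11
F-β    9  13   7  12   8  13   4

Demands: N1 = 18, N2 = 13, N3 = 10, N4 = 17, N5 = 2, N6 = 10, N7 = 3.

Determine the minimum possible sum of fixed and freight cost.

1012

Open {F-β}: assign each demand point to its cheapest open site.
  N1→F-β 18×9=162, N2→F-β 13×13=169, N3→F-β 10×7=70, N4→F-β 17×12=204, N5→F-β 2×8=16, N6→F-β 10×13=130, N7→F-β 3×4=12
  freight cost 763, fixed 249 → total 1012.
Compare {F-α}: freight cost 673 + fixed 353 = 1026.
Compare {F-α, F-β}: freight cost 591 + fixed 602 = 1193.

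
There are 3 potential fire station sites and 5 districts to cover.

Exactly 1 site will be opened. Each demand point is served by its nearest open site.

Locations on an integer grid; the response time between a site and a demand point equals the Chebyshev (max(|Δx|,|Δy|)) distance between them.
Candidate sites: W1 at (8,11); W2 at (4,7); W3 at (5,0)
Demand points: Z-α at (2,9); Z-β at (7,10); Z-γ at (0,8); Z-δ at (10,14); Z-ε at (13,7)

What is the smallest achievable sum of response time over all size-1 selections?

Open {W1}.
  Z-α→W1 6, Z-β→W1 1, Z-γ→W1 8, Z-δ→W1 3, Z-ε→W1 5  ⇒ total 23.
Compare {W2}: total 25.
Compare {W3}: total 49.

23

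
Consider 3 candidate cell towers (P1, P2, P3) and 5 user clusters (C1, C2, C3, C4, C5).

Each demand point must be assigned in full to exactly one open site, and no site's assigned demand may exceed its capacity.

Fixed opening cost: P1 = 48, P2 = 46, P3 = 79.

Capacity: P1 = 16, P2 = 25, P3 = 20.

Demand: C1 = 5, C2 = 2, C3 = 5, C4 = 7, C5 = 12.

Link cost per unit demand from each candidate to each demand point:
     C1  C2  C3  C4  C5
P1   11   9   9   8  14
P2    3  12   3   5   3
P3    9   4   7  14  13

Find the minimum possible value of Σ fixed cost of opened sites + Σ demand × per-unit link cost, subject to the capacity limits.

234

Open {P1, P2}; cheapest assignment that respects the capacities:
  P1 (cap 16, load 9): C2, C4 — cost 2×9 + 7×8 = 74
  P2 (cap 25, load 22): C1, C3, C5 — cost 5×3 + 5×3 + 12×3 = 66
  Shipping 140, fixed 94 → total 234.
  Any other capacity-feasible assignment to {P1, P2} ships for at least 140.
Compare {P2, P3}: its best feasible assignment gives total 254.
Compare {P1, P2, P3}: its best feasible assignment gives total 302.
Every other set of open sites that can feasibly serve all demand totals ≥ 254 even under its best assignment. Minimum: 234.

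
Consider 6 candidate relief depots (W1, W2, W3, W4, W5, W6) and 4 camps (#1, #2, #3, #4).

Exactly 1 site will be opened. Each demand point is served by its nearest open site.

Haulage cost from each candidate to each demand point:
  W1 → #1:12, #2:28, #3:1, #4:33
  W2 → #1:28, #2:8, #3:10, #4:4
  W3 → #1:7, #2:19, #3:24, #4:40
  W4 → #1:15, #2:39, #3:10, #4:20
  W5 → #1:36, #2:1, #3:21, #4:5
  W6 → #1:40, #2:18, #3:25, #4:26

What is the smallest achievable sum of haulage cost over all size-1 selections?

Open {W2}.
  #1→W2 28, #2→W2 8, #3→W2 10, #4→W2 4  ⇒ total 50.
Compare {W5}: total 63.
Compare {W1}: total 74.
No size-1 selection does better; minimum is 50.

50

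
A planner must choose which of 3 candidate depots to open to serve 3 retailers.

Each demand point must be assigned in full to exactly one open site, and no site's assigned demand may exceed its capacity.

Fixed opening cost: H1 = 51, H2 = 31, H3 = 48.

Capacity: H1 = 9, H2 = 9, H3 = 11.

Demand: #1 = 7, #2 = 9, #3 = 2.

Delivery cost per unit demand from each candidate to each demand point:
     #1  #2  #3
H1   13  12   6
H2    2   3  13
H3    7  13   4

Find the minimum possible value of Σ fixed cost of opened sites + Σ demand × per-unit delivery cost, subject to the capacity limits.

163

Open {H2, H3}; cheapest assignment that respects the capacities:
  H2 (cap 9, load 9): #2 — cost 9×3 = 27
  H3 (cap 11, load 9): #1, #3 — cost 7×7 + 2×4 = 57
  Shipping 84, fixed 79 → total 163.
  Any other capacity-feasible assignment to {H2, H3} ships for at least 84.
Compare {H1, H2}: its best feasible assignment gives total 212.
Compare {H1, H2, H3}: its best feasible assignment gives total 214.
Every other set of open sites that can feasibly serve all demand totals ≥ 212 even under its best assignment. Minimum: 163.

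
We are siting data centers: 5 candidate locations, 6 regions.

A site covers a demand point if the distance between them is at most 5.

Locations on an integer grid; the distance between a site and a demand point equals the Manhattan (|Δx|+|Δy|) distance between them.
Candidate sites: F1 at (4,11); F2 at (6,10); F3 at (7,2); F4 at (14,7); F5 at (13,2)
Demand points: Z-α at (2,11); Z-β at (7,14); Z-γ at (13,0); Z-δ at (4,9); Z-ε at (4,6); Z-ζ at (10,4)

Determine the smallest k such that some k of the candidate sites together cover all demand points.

Coverage sets (demand points within 5 of each site):
  F1: {Z-α, Z-δ, Z-ε}
  F2: {Z-α, Z-β, Z-δ}
  F3: {Z-ζ}
  F4: {}
  F5: {Z-γ, Z-ζ}
No 2 sites suffice: every size-2 union leaves at least one demand point uncovered.
But {F1, F2, F5} covers everything, so the minimum is 3.

3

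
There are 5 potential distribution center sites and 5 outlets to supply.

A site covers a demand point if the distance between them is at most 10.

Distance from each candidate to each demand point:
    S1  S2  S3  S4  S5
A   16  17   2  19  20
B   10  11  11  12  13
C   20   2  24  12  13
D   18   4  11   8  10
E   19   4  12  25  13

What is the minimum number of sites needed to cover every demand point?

3

Coverage sets (demand points within 10 of each site):
  A: {S3}
  B: {S1}
  C: {S2}
  D: {S2, S4, S5}
  E: {S2}
No 2 sites suffice: every size-2 union leaves at least one demand point uncovered.
But {A, B, D} covers everything, so the minimum is 3.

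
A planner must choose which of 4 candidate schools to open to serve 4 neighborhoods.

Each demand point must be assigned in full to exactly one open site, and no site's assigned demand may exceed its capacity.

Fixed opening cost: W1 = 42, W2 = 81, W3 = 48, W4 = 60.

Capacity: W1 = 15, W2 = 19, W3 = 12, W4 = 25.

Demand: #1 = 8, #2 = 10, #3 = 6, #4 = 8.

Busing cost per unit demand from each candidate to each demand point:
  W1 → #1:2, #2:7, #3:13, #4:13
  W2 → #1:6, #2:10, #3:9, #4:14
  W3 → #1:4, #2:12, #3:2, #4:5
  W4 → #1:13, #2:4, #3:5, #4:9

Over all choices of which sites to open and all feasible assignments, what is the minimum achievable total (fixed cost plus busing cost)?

260

Open {W1, W4}; cheapest assignment that respects the capacities:
  W1 (cap 15, load 8): #1 — cost 8×2 = 16
  W4 (cap 25, load 24): #2, #3, #4 — cost 10×4 + 6×5 + 8×9 = 142
  Shipping 158, fixed 102 → total 260.
  Any other capacity-feasible assignment to {W1, W4} ships for at least 158.
Compare {W1, W3, W4}: its best feasible assignment gives total 276.
Compare {W3, W4}: its best feasible assignment gives total 282.
Every other set of open sites that can feasibly serve all demand totals ≥ 276 even under its best assignment. Minimum: 260.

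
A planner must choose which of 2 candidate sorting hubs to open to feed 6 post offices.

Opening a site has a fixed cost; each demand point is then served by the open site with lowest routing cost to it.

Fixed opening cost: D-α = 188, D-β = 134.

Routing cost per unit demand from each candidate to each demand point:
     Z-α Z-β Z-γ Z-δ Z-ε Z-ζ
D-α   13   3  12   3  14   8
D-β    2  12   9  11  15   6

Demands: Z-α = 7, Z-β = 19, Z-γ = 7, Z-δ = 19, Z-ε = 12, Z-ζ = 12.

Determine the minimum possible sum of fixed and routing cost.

741

Open {D-α}: assign each demand point to its cheapest open site.
  Z-α→D-α 7×13=91, Z-β→D-α 19×3=57, Z-γ→D-α 7×12=84, Z-δ→D-α 19×3=57, Z-ε→D-α 12×14=168, Z-ζ→D-α 12×8=96
  routing cost 553, fixed 188 → total 741.
Compare {D-α, D-β}: routing cost 431 + fixed 322 = 753.
Compare {D-β}: routing cost 766 + fixed 134 = 900.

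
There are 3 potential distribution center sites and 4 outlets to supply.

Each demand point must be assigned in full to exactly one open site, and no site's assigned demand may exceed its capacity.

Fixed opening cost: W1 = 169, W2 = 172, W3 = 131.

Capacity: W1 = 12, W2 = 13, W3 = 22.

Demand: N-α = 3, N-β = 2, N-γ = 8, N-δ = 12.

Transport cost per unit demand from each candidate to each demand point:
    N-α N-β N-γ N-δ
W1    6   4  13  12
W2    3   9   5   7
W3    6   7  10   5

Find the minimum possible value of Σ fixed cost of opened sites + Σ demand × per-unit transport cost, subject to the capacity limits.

426

Open {W2, W3}; cheapest assignment that respects the capacities:
  W2 (cap 13, load 11): N-α, N-γ — cost 3×3 + 8×5 = 49
  W3 (cap 22, load 14): N-β, N-δ — cost 2×7 + 12×5 = 74
  Shipping 123, fixed 303 → total 426.
  Any other capacity-feasible assignment to {W2, W3} ships for at least 123.
Compare {W1, W3}: its best feasible assignment gives total 466.
Compare {W1, W2}: its best feasible assignment gives total 552.
Every other set of open sites that can feasibly serve all demand totals ≥ 466 even under its best assignment. Minimum: 426.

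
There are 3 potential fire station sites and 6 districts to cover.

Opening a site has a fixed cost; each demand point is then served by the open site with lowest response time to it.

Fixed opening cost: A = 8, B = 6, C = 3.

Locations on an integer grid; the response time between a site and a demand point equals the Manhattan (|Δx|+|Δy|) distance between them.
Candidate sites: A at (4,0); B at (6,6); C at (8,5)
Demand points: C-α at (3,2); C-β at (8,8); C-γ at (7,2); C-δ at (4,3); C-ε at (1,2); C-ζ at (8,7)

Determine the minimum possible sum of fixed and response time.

Open {A, C}: assign each demand point to its cheapest open site.
  C-α→A 3, C-β→C 3, C-γ→C 4, C-δ→A 3, C-ε→A 5, C-ζ→C 2
  response time 20, fixed 11 → total 31.
Compare {C}: response time 33 + fixed 3 = 36.
Compare {A, B}: response time 23 + fixed 14 = 37.
Compare {A, B, C}: response time 20 + fixed 17 = 37.
All other subsets cost ≥ 36. Minimum total cost: 31.

31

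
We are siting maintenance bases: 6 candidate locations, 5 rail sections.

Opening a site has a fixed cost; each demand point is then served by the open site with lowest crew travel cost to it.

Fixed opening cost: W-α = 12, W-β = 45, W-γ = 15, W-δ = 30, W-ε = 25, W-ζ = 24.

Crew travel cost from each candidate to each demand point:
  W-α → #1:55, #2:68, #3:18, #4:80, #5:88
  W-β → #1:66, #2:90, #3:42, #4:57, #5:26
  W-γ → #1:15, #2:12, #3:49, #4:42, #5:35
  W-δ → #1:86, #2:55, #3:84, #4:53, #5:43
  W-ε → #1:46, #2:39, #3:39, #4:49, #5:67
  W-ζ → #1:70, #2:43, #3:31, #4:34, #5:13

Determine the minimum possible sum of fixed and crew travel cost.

143

Open {W-α, W-γ, W-ζ}: assign each demand point to its cheapest open site.
  #1→W-γ 15, #2→W-γ 12, #3→W-α 18, #4→W-ζ 34, #5→W-ζ 13
  crew travel cost 92, fixed 51 → total 143.
Compare {W-γ, W-ζ}: crew travel cost 105 + fixed 39 = 144.
Compare {W-α, W-γ}: crew travel cost 122 + fixed 27 = 149.
Compare {W-γ}: crew travel cost 153 + fixed 15 = 168.
All other subsets cost ≥ 144. Minimum total cost: 143.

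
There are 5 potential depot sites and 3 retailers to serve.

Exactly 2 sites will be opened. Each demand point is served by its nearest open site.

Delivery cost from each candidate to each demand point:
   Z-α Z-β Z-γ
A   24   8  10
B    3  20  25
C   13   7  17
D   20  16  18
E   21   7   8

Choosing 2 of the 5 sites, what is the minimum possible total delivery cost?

Open {B, E}.
  Z-α→B 3, Z-β→E 7, Z-γ→E 8  ⇒ total 18.
Compare {A, B}: total 21.
Compare {B, C}: total 27.
No size-2 selection does better; minimum is 18.

18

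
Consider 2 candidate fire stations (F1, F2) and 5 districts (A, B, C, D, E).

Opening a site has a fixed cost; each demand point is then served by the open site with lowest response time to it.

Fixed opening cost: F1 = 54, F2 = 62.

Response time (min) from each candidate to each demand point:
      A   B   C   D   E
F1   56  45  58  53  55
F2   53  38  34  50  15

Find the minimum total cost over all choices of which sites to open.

Open {F2}: assign each demand point to its cheapest open site.
  A→F2 53, B→F2 38, C→F2 34, D→F2 50, E→F2 15
  response time 190, fixed 62 → total 252.
Compare {F1, F2}: response time 190 + fixed 116 = 306.
Compare {F1}: response time 267 + fixed 54 = 321.

252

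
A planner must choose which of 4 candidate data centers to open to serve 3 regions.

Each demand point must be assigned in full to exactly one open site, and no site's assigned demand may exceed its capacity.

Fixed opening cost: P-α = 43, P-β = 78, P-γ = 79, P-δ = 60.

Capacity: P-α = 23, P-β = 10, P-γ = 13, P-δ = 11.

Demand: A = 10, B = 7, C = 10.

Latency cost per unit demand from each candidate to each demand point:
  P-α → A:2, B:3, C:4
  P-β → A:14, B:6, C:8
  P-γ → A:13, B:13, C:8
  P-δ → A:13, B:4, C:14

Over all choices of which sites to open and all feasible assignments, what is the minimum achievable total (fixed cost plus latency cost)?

191

Open {P-α, P-δ}; cheapest assignment that respects the capacities:
  P-α (cap 23, load 20): A, C — cost 10×2 + 10×4 = 60
  P-δ (cap 11, load 7): B — cost 7×4 = 28
  Shipping 88, fixed 103 → total 191.
  Any other capacity-feasible assignment to {P-α, P-δ} ships for at least 88.
Compare {P-α, P-β}: its best feasible assignment gives total 223.
Compare {P-α, P-γ}: its best feasible assignment gives total 243.
Every other set of open sites that can feasibly serve all demand totals ≥ 223 even under its best assignment. Minimum: 191.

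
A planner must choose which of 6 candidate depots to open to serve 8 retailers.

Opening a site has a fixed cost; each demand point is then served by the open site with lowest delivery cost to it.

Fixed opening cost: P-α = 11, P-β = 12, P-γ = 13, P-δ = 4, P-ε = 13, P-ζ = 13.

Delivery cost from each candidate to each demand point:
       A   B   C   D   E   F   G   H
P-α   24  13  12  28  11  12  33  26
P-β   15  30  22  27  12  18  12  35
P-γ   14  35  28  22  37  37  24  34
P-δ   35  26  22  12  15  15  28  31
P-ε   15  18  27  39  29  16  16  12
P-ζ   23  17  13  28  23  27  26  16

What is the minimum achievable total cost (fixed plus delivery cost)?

131

Open {P-α, P-δ, P-ε}: assign each demand point to its cheapest open site.
  A→P-ε 15, B→P-α 13, C→P-α 12, D→P-δ 12, E→P-α 11, F→P-α 12, G→P-ε 16, H→P-ε 12
  delivery cost 103, fixed 28 → total 131.
Compare {P-α, P-β, P-δ, P-ε}: delivery cost 99 + fixed 40 = 139.
Compare {P-α, P-β, P-δ}: delivery cost 113 + fixed 27 = 140.
Compare {P-β, P-δ, P-ζ}: delivery cost 112 + fixed 29 = 141.
All other subsets cost ≥ 139. Minimum total cost: 131.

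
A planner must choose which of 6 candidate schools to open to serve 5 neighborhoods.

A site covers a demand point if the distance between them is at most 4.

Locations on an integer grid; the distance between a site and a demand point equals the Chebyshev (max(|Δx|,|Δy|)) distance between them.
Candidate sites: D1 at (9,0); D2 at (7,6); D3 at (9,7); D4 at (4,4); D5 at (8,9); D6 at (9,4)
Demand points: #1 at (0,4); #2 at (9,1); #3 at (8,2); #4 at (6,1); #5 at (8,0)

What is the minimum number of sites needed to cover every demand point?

Coverage sets (demand points within 4 of each site):
  D1: {#2, #3, #4, #5}
  D2: {#3}
  D3: {}
  D4: {#1, #3, #4, #5}
  D5: {}
  D6: {#2, #3, #4, #5}
No single site covers all 5 demand points.
But {D1, D4} covers everything, so the minimum is 2.

2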